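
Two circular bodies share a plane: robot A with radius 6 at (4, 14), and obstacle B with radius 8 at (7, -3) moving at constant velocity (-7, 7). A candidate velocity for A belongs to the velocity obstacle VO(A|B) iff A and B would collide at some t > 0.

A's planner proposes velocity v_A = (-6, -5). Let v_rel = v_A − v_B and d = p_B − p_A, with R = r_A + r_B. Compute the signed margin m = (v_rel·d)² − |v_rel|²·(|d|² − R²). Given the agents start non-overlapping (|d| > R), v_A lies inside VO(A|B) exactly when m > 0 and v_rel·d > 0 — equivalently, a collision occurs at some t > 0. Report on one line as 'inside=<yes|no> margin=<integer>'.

d = (3, -17),  |d|² = 298;  R = 6+8 = 14,  c = 298−14² = 102
v_rel = (1, -12),  |v_rel|² = 145;  v_rel·d = (1)·(3) + (-12)·(-17) = 207
145·t² − 414·t + 102 = 0  ⇒  m = 207² − 145·102 = 28059
m = 28059 > 0,  v_rel·d = 207 > 0  ⇒  inside

inside=yes margin=28059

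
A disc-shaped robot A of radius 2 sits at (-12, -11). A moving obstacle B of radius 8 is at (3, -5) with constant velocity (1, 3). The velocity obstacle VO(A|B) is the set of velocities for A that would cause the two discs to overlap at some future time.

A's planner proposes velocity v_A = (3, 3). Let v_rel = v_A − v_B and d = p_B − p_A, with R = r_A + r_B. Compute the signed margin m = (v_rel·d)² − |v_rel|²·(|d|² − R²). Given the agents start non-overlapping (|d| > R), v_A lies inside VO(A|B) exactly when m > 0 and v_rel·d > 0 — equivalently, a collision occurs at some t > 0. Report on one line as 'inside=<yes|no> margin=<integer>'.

d = (15, 6),  |d|² = 261;  R = 2+8 = 10,  c = 261−10² = 161
v_rel = (2, 0),  |v_rel|² = 4;  v_rel·d = (2)·(15) + (0)·(6) = 30
4·t² − 60·t + 161 = 0  ⇒  m = 30² − 4·161 = 256
m = 256 > 0,  v_rel·d = 30 > 0  ⇒  inside

inside=yes margin=256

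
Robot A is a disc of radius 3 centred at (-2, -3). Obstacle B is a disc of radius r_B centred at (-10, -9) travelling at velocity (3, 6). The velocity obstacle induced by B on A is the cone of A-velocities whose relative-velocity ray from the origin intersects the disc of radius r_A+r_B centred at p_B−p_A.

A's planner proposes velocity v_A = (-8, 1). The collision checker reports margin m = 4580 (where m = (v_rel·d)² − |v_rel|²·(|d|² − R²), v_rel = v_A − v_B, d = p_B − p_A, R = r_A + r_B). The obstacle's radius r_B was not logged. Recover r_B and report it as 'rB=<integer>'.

m = 4580
d = (-8, -6);  v_rel = (-11, -5),  |v_rel|² = 146
v_rel×d = (-11)·(-6) − (-5)·(-8) = 26
since m = R²·146 − 26²:  R² = (676 + 4580) / 146 = 36
R = √36 = 6  ⇒  r_B = 6 − 3 = 3

rB=3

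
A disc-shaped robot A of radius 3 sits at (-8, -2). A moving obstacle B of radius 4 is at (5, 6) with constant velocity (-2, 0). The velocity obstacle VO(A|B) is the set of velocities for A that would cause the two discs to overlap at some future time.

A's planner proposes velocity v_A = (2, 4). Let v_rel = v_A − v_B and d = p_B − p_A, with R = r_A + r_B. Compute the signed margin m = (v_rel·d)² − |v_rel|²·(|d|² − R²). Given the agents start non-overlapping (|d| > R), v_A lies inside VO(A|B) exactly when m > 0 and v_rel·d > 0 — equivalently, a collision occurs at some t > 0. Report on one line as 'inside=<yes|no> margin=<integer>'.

d = (13, 8),  |d|² = 233;  R = 3+4 = 7,  c = 233−7² = 184
v_rel = (4, 4),  |v_rel|² = 32;  v_rel·d = (4)·(13) + (4)·(8) = 84
32·t² − 168·t + 184 = 0  ⇒  m = 84² − 32·184 = 1168
m = 1168 > 0,  v_rel·d = 84 > 0  ⇒  inside

inside=yes margin=1168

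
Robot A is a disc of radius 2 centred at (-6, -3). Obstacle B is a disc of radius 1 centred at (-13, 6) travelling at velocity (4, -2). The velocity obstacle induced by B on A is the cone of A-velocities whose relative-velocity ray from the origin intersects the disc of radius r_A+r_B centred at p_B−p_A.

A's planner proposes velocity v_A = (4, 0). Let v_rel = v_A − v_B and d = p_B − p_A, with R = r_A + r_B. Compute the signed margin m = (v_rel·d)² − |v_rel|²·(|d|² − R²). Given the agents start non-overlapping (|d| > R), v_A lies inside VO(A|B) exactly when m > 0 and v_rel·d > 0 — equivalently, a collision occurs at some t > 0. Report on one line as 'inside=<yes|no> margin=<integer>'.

d = (-7, 9),  |d|² = 130;  R = 2+1 = 3,  c = 130−3² = 121
v_rel = (0, 2),  |v_rel|² = 4;  v_rel·d = (0)·(-7) + (2)·(9) = 18
4·t² − 36·t + 121 = 0  ⇒  m = 18² − 4·121 = -160
m = -160 < 0,  v_rel·d = 18 > 0  ⇒  outside

inside=no margin=-160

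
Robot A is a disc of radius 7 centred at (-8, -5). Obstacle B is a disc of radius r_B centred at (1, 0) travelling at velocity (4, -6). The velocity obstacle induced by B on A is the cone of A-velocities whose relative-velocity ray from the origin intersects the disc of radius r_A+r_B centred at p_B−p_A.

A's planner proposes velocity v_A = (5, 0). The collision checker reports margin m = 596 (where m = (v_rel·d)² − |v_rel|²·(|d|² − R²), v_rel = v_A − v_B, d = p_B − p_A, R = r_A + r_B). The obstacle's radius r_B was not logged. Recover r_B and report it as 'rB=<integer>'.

m = 596
d = (9, 5);  v_rel = (1, 6),  |v_rel|² = 37
v_rel×d = (1)·(5) − (6)·(9) = -49
since m = R²·37 − (-49)²:  R² = (2401 + 596) / 37 = 81
R = √81 = 9  ⇒  r_B = 9 − 7 = 2

rB=2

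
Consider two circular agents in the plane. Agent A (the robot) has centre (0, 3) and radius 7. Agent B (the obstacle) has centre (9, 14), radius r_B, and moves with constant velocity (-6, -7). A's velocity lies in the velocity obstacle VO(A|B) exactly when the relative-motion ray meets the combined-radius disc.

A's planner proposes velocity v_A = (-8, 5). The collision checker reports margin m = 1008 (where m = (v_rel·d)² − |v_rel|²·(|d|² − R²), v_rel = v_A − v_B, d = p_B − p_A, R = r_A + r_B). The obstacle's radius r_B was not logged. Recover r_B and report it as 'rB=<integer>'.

m = 1008
d = (9, 11);  v_rel = (-2, 12),  |v_rel|² = 148
v_rel×d = (-2)·(11) − (12)·(9) = -130
since m = R²·148 − (-130)²:  R² = (16900 + 1008) / 148 = 121
R = √121 = 11  ⇒  r_B = 11 − 7 = 4

rB=4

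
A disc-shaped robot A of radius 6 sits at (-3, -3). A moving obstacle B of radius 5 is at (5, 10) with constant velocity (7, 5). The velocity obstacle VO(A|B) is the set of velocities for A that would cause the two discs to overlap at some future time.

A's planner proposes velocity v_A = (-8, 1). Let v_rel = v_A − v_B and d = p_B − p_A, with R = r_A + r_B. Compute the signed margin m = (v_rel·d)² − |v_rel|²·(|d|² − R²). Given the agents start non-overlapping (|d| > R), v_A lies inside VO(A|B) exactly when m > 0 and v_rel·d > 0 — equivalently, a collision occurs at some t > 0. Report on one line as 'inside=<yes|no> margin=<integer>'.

d = (8, 13),  |d|² = 233;  R = 6+5 = 11,  c = 233−11² = 112
v_rel = (-15, -4),  |v_rel|² = 241;  v_rel·d = (-15)·(8) + (-4)·(13) = -172
241·t² + 344·t + 112 = 0  ⇒  m = (-172)² − 241·112 = 2592
m = 2592 > 0,  v_rel·d = -172 < 0  ⇒  outside

inside=no margin=2592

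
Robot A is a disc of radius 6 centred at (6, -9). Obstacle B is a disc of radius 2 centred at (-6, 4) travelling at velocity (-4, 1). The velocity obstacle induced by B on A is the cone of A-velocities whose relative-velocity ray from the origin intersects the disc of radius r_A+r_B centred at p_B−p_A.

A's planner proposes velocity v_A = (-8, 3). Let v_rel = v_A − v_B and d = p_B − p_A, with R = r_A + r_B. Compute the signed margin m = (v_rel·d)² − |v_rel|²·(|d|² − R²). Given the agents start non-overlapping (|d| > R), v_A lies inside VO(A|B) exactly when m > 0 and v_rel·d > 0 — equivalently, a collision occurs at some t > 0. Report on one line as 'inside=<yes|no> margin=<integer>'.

d = (-12, 13),  |d|² = 313;  R = 6+2 = 8,  c = 313−8² = 249
v_rel = (-4, 2),  |v_rel|² = 20;  v_rel·d = (-4)·(-12) + (2)·(13) = 74
20·t² − 148·t + 249 = 0  ⇒  m = 74² − 20·249 = 496
m = 496 > 0,  v_rel·d = 74 > 0  ⇒  inside

inside=yes margin=496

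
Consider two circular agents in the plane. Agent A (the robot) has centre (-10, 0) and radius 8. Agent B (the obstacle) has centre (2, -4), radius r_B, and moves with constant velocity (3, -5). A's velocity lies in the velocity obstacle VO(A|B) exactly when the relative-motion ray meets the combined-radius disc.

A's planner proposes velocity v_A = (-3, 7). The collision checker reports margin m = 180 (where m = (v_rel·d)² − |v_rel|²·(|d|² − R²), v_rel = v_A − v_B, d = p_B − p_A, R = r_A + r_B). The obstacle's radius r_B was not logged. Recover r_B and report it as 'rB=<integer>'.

m = 180
d = (12, -4);  v_rel = (-6, 12),  |v_rel|² = 180
v_rel×d = (-6)·(-4) − (12)·(12) = -120
since m = R²·180 − (-120)²:  R² = (14400 + 180) / 180 = 81
R = √81 = 9  ⇒  r_B = 9 − 8 = 1

rB=1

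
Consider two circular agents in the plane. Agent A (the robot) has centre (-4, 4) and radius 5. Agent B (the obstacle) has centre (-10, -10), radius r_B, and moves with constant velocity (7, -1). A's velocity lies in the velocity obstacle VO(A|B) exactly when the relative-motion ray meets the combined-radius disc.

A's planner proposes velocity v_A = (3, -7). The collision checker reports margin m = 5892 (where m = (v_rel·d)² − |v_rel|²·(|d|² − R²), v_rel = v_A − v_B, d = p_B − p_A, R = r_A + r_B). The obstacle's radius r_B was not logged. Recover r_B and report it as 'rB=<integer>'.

m = 5892
d = (-6, -14);  v_rel = (-4, -6),  |v_rel|² = 52
v_rel×d = (-4)·(-14) − (-6)·(-6) = 20
since m = R²·52 − 20²:  R² = (400 + 5892) / 52 = 121
R = √121 = 11  ⇒  r_B = 11 − 5 = 6

rB=6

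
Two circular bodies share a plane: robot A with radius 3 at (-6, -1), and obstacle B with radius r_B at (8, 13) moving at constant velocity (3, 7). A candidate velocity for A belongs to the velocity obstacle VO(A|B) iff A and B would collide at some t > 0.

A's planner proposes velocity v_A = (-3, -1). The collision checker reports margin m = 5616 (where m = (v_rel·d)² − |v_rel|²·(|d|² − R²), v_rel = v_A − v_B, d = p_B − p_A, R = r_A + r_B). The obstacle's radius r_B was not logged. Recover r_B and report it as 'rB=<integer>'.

m = 5616
d = (14, 14);  v_rel = (-6, -8),  |v_rel|² = 100
v_rel×d = (-6)·(14) − (-8)·(14) = 28
since m = R²·100 − 28²:  R² = (784 + 5616) / 100 = 64
R = √64 = 8  ⇒  r_B = 8 − 3 = 5

rB=5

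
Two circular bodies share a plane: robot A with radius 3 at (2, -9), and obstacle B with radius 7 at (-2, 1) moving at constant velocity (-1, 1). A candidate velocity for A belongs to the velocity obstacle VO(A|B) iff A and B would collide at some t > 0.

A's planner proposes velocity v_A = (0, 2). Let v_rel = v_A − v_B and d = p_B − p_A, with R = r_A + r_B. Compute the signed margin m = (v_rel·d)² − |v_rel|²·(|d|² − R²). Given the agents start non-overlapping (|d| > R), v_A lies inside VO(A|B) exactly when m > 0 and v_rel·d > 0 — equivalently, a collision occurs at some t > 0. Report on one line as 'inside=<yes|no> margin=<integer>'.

d = (-4, 10),  |d|² = 116;  R = 3+7 = 10,  c = 116−10² = 16
v_rel = (1, 1),  |v_rel|² = 2;  v_rel·d = (1)·(-4) + (1)·(10) = 6
2·t² − 12·t + 16 = 0  ⇒  m = 6² − 2·16 = 4
m = 4 > 0,  v_rel·d = 6 > 0  ⇒  inside

inside=yes margin=4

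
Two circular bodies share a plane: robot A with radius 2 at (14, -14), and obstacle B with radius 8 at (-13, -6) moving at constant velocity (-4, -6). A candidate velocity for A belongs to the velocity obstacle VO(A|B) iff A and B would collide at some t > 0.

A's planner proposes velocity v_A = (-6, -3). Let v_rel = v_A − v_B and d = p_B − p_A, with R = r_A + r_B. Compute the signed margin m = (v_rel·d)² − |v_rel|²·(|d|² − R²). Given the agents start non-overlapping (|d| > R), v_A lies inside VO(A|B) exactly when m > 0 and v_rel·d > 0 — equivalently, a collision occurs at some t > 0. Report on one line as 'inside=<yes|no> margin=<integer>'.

d = (-27, 8),  |d|² = 793;  R = 2+8 = 10,  c = 793−10² = 693
v_rel = (-2, 3),  |v_rel|² = 13;  v_rel·d = (-2)·(-27) + (3)·(8) = 78
13·t² − 156·t + 693 = 0  ⇒  m = 78² − 13·693 = -2925
m = -2925 < 0,  v_rel·d = 78 > 0  ⇒  outside

inside=no margin=-2925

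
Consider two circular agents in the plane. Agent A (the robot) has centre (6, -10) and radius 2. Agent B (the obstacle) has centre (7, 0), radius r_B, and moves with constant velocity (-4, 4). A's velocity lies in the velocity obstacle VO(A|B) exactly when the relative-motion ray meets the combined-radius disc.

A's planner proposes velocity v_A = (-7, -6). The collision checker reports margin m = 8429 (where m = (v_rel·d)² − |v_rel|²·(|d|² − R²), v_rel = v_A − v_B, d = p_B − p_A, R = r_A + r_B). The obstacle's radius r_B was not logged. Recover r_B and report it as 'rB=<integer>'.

m = 8429
d = (1, 10);  v_rel = (-3, -10),  |v_rel|² = 109
v_rel×d = (-3)·(10) − (-10)·(1) = -20
since m = R²·109 − (-20)²:  R² = (400 + 8429) / 109 = 81
R = √81 = 9  ⇒  r_B = 9 − 2 = 7

rB=7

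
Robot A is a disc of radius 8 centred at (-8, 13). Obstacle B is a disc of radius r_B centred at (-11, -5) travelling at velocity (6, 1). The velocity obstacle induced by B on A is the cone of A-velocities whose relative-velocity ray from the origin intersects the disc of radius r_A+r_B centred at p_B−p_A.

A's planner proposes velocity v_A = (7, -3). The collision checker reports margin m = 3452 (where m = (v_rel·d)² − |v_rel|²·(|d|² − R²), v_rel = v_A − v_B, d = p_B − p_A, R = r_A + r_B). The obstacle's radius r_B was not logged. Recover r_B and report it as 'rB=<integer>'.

m = 3452
d = (-3, -18);  v_rel = (1, -4),  |v_rel|² = 17
v_rel×d = (1)·(-18) − (-4)·(-3) = -30
since m = R²·17 − (-30)²:  R² = (900 + 3452) / 17 = 256
R = √256 = 16  ⇒  r_B = 16 − 8 = 8

rB=8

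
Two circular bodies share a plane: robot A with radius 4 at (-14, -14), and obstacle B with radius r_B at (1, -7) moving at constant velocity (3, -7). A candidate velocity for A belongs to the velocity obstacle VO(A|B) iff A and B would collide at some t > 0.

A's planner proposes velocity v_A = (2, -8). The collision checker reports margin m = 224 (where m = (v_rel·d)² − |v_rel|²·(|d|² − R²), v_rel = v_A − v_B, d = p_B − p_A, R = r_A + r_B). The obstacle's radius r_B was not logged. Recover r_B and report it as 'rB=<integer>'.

m = 224
d = (15, 7);  v_rel = (-1, -1),  |v_rel|² = 2
v_rel×d = (-1)·(7) − (-1)·(15) = 8
since m = R²·2 − 8²:  R² = (64 + 224) / 2 = 144
R = √144 = 12  ⇒  r_B = 12 − 4 = 8

rB=8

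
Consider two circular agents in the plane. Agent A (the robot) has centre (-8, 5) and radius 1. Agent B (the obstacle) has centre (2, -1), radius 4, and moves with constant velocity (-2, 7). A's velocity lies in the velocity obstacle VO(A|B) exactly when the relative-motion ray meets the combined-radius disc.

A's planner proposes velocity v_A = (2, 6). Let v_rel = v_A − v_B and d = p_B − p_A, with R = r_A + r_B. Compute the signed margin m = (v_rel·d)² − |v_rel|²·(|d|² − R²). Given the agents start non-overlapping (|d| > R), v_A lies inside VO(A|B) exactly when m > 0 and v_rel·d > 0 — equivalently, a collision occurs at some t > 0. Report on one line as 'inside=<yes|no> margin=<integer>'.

d = (10, -6),  |d|² = 136;  R = 1+4 = 5,  c = 136−5² = 111
v_rel = (4, -1),  |v_rel|² = 17;  v_rel·d = (4)·(10) + (-1)·(-6) = 46
17·t² − 92·t + 111 = 0  ⇒  m = 46² − 17·111 = 229
m = 229 > 0,  v_rel·d = 46 > 0  ⇒  inside

inside=yes margin=229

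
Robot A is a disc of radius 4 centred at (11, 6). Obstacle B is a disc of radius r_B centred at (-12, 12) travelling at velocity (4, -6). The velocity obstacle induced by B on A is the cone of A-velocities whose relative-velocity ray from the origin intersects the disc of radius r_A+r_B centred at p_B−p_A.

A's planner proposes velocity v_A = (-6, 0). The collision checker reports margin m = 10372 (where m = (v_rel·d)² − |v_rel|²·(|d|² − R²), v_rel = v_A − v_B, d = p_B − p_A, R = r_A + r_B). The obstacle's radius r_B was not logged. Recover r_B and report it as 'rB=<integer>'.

m = 10372
d = (-23, 6);  v_rel = (-10, 6),  |v_rel|² = 136
v_rel×d = (-10)·(6) − (6)·(-23) = 78
since m = R²·136 − 78²:  R² = (6084 + 10372) / 136 = 121
R = √121 = 11  ⇒  r_B = 11 − 4 = 7

rB=7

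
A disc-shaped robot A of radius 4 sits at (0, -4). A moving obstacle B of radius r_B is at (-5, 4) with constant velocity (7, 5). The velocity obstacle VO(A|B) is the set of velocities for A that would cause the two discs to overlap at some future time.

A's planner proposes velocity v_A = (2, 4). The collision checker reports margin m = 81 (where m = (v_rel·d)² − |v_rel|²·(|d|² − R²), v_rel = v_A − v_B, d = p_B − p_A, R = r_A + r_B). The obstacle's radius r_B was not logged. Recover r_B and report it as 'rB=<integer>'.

m = 81
d = (-5, 8);  v_rel = (-5, -1),  |v_rel|² = 26
v_rel×d = (-5)·(8) − (-1)·(-5) = -45
since m = R²·26 − (-45)²:  R² = (2025 + 81) / 26 = 81
R = √81 = 9  ⇒  r_B = 9 − 4 = 5

rB=5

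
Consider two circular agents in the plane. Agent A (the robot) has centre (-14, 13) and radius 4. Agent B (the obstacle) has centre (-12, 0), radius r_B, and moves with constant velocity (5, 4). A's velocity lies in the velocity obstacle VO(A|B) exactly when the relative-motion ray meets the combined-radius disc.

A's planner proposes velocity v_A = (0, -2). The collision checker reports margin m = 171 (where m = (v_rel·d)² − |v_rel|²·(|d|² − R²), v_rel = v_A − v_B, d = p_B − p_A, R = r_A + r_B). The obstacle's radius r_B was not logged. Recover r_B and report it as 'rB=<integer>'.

m = 171
d = (2, -13);  v_rel = (-5, -6),  |v_rel|² = 61
v_rel×d = (-5)·(-13) − (-6)·(2) = 77
since m = R²·61 − 77²:  R² = (5929 + 171) / 61 = 100
R = √100 = 10  ⇒  r_B = 10 − 4 = 6

rB=6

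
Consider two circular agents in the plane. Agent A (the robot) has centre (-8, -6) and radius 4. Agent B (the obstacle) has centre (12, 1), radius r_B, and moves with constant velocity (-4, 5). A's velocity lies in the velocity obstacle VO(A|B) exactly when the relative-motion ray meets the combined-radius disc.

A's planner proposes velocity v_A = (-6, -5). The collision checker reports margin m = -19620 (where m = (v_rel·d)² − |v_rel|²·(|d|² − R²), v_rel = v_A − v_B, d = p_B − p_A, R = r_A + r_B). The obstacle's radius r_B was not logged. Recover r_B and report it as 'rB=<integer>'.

m = -19620
d = (20, 7);  v_rel = (-2, -10),  |v_rel|² = 104
v_rel×d = (-2)·(7) − (-10)·(20) = 186
since m = R²·104 − 186²:  R² = (34596 + -19620) / 104 = 144
R = √144 = 12  ⇒  r_B = 12 − 4 = 8

rB=8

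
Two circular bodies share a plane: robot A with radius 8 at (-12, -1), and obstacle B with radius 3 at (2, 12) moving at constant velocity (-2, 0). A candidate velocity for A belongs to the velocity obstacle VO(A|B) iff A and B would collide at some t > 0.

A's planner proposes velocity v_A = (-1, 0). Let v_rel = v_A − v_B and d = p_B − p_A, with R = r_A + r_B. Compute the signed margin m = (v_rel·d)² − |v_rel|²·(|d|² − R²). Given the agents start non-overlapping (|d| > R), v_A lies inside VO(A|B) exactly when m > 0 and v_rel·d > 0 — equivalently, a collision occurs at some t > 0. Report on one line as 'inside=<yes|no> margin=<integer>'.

d = (14, 13),  |d|² = 365;  R = 8+3 = 11,  c = 365−11² = 244
v_rel = (1, 0),  |v_rel|² = 1;  v_rel·d = (1)·(14) + (0)·(13) = 14
1·t² − 28·t + 244 = 0  ⇒  m = 14² − 1·244 = -48
m = -48 < 0,  v_rel·d = 14 > 0  ⇒  outside

inside=no margin=-48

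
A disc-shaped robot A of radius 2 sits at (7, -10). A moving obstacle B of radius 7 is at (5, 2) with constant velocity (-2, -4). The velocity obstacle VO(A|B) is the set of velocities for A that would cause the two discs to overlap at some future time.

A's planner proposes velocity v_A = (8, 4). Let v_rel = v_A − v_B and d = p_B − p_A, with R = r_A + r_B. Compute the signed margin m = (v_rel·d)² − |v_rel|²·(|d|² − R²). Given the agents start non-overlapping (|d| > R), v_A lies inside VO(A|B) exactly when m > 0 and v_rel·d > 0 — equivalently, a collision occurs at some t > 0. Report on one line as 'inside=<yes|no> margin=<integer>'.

d = (-2, 12),  |d|² = 148;  R = 2+7 = 9,  c = 148−9² = 67
v_rel = (10, 8),  |v_rel|² = 164;  v_rel·d = (10)·(-2) + (8)·(12) = 76
164·t² − 152·t + 67 = 0  ⇒  m = 76² − 164·67 = -5212
m = -5212 < 0,  v_rel·d = 76 > 0  ⇒  outside

inside=no margin=-5212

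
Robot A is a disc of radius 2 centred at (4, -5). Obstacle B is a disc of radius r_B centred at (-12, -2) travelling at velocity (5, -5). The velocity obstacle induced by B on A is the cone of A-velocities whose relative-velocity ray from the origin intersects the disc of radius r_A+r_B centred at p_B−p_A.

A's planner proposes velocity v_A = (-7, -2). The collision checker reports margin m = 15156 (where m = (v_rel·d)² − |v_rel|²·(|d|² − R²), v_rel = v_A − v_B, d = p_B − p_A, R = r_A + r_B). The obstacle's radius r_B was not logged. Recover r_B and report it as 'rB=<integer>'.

m = 15156
d = (-16, 3);  v_rel = (-12, 3),  |v_rel|² = 153
v_rel×d = (-12)·(3) − (3)·(-16) = 12
since m = R²·153 − 12²:  R² = (144 + 15156) / 153 = 100
R = √100 = 10  ⇒  r_B = 10 − 2 = 8

rB=8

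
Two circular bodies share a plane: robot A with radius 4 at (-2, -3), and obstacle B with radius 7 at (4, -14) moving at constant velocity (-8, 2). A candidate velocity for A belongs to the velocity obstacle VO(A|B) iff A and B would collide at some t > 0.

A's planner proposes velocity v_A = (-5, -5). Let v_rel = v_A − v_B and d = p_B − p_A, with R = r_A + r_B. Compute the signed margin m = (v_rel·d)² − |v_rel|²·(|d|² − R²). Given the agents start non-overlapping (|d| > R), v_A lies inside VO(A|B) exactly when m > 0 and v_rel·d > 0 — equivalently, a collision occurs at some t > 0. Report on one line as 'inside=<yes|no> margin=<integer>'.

d = (6, -11),  |d|² = 157;  R = 4+7 = 11,  c = 157−11² = 36
v_rel = (3, -7),  |v_rel|² = 58;  v_rel·d = (3)·(6) + (-7)·(-11) = 95
58·t² − 190·t + 36 = 0  ⇒  m = 95² − 58·36 = 6937
m = 6937 > 0,  v_rel·d = 95 > 0  ⇒  inside

inside=yes margin=6937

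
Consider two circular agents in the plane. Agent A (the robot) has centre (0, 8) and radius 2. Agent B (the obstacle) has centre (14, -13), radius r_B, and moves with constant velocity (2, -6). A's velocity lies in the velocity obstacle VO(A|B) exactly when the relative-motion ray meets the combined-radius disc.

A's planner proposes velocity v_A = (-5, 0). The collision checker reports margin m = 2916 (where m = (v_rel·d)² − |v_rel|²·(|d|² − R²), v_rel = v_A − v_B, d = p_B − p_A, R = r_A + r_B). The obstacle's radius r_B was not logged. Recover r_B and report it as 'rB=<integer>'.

m = 2916
d = (14, -21);  v_rel = (-7, 6),  |v_rel|² = 85
v_rel×d = (-7)·(-21) − (6)·(14) = 63
since m = R²·85 − 63²:  R² = (3969 + 2916) / 85 = 81
R = √81 = 9  ⇒  r_B = 9 − 2 = 7

rB=7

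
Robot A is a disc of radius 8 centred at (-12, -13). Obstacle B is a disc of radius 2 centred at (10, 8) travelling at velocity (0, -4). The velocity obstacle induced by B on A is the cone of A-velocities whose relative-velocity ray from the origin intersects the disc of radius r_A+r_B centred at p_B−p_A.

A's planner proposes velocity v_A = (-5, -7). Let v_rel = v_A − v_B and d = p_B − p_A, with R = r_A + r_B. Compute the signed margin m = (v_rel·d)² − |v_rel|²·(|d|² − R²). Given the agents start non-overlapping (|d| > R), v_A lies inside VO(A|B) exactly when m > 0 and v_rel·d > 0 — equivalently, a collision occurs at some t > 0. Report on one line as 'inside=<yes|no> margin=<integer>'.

d = (22, 21),  |d|² = 925;  R = 8+2 = 10,  c = 925−10² = 825
v_rel = (-5, -3),  |v_rel|² = 34;  v_rel·d = (-5)·(22) + (-3)·(21) = -173
34·t² + 346·t + 825 = 0  ⇒  m = (-173)² − 34·825 = 1879
m = 1879 > 0,  v_rel·d = -173 < 0  ⇒  outside

inside=no margin=1879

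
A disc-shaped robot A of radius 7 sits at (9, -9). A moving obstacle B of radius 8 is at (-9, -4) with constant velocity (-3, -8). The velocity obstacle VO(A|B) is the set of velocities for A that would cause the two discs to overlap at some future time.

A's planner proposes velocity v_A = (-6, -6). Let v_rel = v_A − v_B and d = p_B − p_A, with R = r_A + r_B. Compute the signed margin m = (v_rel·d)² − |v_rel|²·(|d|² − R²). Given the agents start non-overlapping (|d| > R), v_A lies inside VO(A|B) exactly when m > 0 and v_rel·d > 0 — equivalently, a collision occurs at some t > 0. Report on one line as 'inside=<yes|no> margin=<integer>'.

d = (-18, 5),  |d|² = 349;  R = 7+8 = 15,  c = 349−15² = 124
v_rel = (-3, 2),  |v_rel|² = 13;  v_rel·d = (-3)·(-18) + (2)·(5) = 64
13·t² − 128·t + 124 = 0  ⇒  m = 64² − 13·124 = 2484
m = 2484 > 0,  v_rel·d = 64 > 0  ⇒  inside

inside=yes margin=2484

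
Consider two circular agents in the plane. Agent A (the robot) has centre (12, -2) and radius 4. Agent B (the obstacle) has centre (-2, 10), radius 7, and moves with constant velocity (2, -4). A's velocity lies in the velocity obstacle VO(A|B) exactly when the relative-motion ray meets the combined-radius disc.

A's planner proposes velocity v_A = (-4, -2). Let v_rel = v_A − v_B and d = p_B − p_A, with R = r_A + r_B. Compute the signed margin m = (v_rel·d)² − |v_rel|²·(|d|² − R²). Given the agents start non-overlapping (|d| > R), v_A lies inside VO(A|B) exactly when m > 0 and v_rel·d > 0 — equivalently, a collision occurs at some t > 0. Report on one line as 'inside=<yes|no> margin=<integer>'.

d = (-14, 12),  |d|² = 340;  R = 4+7 = 11,  c = 340−11² = 219
v_rel = (-6, 2),  |v_rel|² = 40;  v_rel·d = (-6)·(-14) + (2)·(12) = 108
40·t² − 216·t + 219 = 0  ⇒  m = 108² − 40·219 = 2904
m = 2904 > 0,  v_rel·d = 108 > 0  ⇒  inside

inside=yes margin=2904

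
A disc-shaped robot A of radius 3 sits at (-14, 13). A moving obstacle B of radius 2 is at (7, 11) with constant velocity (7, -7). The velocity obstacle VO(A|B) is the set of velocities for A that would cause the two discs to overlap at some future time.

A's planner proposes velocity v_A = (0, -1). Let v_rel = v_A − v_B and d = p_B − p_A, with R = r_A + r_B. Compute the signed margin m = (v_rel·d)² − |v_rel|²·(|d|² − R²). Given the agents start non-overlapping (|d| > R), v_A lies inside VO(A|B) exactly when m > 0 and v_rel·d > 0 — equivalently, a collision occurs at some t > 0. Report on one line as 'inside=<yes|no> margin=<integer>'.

d = (21, -2),  |d|² = 445;  R = 3+2 = 5,  c = 445−5² = 420
v_rel = (-7, 6),  |v_rel|² = 85;  v_rel·d = (-7)·(21) + (6)·(-2) = -159
85·t² + 318·t + 420 = 0  ⇒  m = (-159)² − 85·420 = -10419
m = -10419 < 0,  v_rel·d = -159 < 0  ⇒  outside

inside=no margin=-10419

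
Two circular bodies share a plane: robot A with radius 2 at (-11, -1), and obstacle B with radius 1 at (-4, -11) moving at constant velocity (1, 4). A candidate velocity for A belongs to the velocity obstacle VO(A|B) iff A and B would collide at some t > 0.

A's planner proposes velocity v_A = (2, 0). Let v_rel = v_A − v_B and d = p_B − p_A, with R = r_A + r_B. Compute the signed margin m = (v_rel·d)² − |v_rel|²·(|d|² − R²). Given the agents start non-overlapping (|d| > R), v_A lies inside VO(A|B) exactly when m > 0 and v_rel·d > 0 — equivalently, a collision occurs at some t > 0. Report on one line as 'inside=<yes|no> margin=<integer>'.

d = (7, -10),  |d|² = 149;  R = 2+1 = 3,  c = 149−3² = 140
v_rel = (1, -4),  |v_rel|² = 17;  v_rel·d = (1)·(7) + (-4)·(-10) = 47
17·t² − 94·t + 140 = 0  ⇒  m = 47² − 17·140 = -171
m = -171 < 0,  v_rel·d = 47 > 0  ⇒  outside

inside=no margin=-171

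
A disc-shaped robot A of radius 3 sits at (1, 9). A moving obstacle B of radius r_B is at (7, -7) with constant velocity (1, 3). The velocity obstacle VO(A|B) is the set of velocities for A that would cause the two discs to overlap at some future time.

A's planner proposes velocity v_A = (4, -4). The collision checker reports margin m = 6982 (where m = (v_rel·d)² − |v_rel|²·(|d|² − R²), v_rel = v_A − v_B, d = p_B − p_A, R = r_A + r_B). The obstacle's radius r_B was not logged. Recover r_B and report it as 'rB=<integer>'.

m = 6982
d = (6, -16);  v_rel = (3, -7),  |v_rel|² = 58
v_rel×d = (3)·(-16) − (-7)·(6) = -6
since m = R²·58 − (-6)²:  R² = (36 + 6982) / 58 = 121
R = √121 = 11  ⇒  r_B = 11 − 3 = 8

rB=8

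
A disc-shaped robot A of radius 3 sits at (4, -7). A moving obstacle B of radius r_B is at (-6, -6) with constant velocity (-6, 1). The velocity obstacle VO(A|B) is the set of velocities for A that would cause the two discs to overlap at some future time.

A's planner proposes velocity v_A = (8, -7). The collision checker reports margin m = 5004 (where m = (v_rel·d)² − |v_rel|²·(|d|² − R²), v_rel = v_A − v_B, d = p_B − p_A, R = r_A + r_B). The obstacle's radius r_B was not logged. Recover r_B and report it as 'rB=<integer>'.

m = 5004
d = (-10, 1);  v_rel = (14, -8),  |v_rel|² = 260
v_rel×d = (14)·(1) − (-8)·(-10) = -66
since m = R²·260 − (-66)²:  R² = (4356 + 5004) / 260 = 36
R = √36 = 6  ⇒  r_B = 6 − 3 = 3

rB=3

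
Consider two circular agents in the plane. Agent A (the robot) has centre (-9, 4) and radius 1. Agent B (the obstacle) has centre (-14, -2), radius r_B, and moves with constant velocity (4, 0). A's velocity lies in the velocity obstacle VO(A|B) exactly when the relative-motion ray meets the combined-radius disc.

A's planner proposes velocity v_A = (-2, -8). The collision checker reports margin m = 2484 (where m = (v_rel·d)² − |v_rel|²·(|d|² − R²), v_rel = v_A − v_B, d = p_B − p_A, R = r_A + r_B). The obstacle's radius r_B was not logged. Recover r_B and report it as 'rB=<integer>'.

m = 2484
d = (-5, -6);  v_rel = (-6, -8),  |v_rel|² = 100
v_rel×d = (-6)·(-6) − (-8)·(-5) = -4
since m = R²·100 − (-4)²:  R² = (16 + 2484) / 100 = 25
R = √25 = 5  ⇒  r_B = 5 − 1 = 4

rB=4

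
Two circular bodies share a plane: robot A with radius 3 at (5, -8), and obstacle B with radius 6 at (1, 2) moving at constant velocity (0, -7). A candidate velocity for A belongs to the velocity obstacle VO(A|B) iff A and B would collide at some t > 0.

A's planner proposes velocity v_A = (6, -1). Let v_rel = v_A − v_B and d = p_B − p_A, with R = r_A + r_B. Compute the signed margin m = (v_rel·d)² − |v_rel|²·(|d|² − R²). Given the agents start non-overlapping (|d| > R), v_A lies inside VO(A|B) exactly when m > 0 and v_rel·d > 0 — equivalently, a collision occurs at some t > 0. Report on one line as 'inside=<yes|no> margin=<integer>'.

d = (-4, 10),  |d|² = 116;  R = 3+6 = 9,  c = 116−9² = 35
v_rel = (6, 6),  |v_rel|² = 72;  v_rel·d = (6)·(-4) + (6)·(10) = 36
72·t² − 72·t + 35 = 0  ⇒  m = 36² − 72·35 = -1224
m = -1224 < 0,  v_rel·d = 36 > 0  ⇒  outside

inside=no margin=-1224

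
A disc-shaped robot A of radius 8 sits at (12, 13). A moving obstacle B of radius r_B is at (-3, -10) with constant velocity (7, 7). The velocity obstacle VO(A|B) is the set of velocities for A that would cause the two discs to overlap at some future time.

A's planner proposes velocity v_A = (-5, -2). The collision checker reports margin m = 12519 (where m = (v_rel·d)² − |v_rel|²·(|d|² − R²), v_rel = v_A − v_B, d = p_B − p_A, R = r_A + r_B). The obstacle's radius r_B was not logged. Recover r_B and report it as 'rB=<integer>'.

m = 12519
d = (-15, -23);  v_rel = (-12, -9),  |v_rel|² = 225
v_rel×d = (-12)·(-23) − (-9)·(-15) = 141
since m = R²·225 − 141²:  R² = (19881 + 12519) / 225 = 144
R = √144 = 12  ⇒  r_B = 12 − 8 = 4

rB=4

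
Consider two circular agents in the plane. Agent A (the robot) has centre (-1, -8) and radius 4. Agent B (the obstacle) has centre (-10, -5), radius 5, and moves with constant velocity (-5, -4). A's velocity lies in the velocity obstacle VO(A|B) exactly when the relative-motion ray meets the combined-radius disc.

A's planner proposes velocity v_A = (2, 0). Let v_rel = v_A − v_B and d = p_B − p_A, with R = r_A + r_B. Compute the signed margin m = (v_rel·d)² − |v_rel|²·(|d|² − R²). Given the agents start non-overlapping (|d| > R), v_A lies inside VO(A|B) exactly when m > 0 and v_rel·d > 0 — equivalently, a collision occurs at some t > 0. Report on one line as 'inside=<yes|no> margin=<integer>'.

d = (-9, 3),  |d|² = 90;  R = 4+5 = 9,  c = 90−9² = 9
v_rel = (7, 4),  |v_rel|² = 65;  v_rel·d = (7)·(-9) + (4)·(3) = -51
65·t² + 102·t + 9 = 0  ⇒  m = (-51)² − 65·9 = 2016
m = 2016 > 0,  v_rel·d = -51 < 0  ⇒  outside

inside=no margin=2016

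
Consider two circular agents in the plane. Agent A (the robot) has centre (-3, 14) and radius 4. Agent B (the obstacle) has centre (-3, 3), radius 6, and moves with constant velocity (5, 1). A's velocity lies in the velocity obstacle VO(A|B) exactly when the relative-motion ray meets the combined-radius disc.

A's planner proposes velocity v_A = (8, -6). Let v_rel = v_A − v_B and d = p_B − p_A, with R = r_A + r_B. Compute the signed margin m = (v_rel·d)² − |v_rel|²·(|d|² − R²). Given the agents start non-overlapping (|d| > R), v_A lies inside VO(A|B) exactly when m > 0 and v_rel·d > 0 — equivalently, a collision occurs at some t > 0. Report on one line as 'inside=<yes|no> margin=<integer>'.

d = (0, -11),  |d|² = 121;  R = 4+6 = 10,  c = 121−10² = 21
v_rel = (3, -7),  |v_rel|² = 58;  v_rel·d = (3)·(0) + (-7)·(-11) = 77
58·t² − 154·t + 21 = 0  ⇒  m = 77² − 58·21 = 4711
m = 4711 > 0,  v_rel·d = 77 > 0  ⇒  inside

inside=yes margin=4711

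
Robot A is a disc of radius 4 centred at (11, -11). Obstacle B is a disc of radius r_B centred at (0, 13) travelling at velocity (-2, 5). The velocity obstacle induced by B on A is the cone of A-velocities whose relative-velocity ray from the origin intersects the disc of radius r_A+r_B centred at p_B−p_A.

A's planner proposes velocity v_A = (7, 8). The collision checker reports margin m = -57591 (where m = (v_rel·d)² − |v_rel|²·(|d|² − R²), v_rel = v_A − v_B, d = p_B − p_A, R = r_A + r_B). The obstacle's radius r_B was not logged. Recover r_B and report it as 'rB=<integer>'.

m = -57591
d = (-11, 24);  v_rel = (9, 3),  |v_rel|² = 90
v_rel×d = (9)·(24) − (3)·(-11) = 249
since m = R²·90 − 249²:  R² = (62001 + -57591) / 90 = 49
R = √49 = 7  ⇒  r_B = 7 − 4 = 3

rB=3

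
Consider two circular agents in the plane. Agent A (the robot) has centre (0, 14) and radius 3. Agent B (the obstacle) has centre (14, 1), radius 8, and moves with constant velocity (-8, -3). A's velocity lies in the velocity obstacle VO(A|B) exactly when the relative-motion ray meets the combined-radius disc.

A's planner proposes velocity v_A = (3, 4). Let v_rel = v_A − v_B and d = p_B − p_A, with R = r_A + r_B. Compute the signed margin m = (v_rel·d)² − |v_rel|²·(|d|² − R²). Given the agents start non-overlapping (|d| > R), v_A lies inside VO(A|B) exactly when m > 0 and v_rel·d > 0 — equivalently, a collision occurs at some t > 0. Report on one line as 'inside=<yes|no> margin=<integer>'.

d = (14, -13),  |d|² = 365;  R = 3+8 = 11,  c = 365−11² = 244
v_rel = (11, 7),  |v_rel|² = 170;  v_rel·d = (11)·(14) + (7)·(-13) = 63
170·t² − 126·t + 244 = 0  ⇒  m = 63² − 170·244 = -37511
m = -37511 < 0,  v_rel·d = 63 > 0  ⇒  outside

inside=no margin=-37511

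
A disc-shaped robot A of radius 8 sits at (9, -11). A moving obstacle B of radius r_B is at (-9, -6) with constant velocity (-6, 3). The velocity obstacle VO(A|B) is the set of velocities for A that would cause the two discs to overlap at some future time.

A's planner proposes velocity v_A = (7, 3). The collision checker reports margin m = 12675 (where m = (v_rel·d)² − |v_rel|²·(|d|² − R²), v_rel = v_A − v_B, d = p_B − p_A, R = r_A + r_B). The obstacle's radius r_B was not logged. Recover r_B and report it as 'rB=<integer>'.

m = 12675
d = (-18, 5);  v_rel = (13, 0),  |v_rel|² = 169
v_rel×d = (13)·(5) − (0)·(-18) = 65
since m = R²·169 − 65²:  R² = (4225 + 12675) / 169 = 100
R = √100 = 10  ⇒  r_B = 10 − 8 = 2

rB=2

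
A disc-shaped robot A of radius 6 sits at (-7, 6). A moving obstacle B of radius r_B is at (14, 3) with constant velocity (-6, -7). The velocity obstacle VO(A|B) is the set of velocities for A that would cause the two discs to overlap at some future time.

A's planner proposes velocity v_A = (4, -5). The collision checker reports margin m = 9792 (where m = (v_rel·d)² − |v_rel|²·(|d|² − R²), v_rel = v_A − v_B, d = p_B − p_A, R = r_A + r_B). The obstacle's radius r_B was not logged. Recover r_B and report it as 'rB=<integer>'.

m = 9792
d = (21, -3);  v_rel = (10, 2),  |v_rel|² = 104
v_rel×d = (10)·(-3) − (2)·(21) = -72
since m = R²·104 − (-72)²:  R² = (5184 + 9792) / 104 = 144
R = √144 = 12  ⇒  r_B = 12 − 6 = 6

rB=6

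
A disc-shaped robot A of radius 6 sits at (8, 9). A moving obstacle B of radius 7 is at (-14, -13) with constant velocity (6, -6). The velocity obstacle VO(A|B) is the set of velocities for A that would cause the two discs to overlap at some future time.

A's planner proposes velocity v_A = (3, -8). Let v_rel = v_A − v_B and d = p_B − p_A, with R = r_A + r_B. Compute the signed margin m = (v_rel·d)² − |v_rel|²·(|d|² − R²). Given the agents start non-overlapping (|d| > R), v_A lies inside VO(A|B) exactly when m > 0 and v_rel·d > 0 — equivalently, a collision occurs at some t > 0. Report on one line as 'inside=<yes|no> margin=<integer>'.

d = (-22, -22),  |d|² = 968;  R = 6+7 = 13,  c = 968−13² = 799
v_rel = (-3, -2),  |v_rel|² = 13;  v_rel·d = (-3)·(-22) + (-2)·(-22) = 110
13·t² − 220·t + 799 = 0  ⇒  m = 110² − 13·799 = 1713
m = 1713 > 0,  v_rel·d = 110 > 0  ⇒  inside

inside=yes margin=1713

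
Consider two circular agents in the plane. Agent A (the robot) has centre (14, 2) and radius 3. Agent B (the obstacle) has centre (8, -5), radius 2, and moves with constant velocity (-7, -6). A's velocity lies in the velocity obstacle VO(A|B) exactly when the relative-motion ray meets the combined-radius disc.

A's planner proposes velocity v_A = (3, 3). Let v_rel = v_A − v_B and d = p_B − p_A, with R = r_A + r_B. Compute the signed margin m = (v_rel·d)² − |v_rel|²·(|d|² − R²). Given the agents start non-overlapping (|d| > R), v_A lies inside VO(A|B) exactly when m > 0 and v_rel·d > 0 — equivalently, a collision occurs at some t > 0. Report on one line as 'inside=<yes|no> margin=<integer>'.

d = (-6, -7),  |d|² = 85;  R = 3+2 = 5,  c = 85−5² = 60
v_rel = (10, 9),  |v_rel|² = 181;  v_rel·d = (10)·(-6) + (9)·(-7) = -123
181·t² + 246·t + 60 = 0  ⇒  m = (-123)² − 181·60 = 4269
m = 4269 > 0,  v_rel·d = -123 < 0  ⇒  outside

inside=no margin=4269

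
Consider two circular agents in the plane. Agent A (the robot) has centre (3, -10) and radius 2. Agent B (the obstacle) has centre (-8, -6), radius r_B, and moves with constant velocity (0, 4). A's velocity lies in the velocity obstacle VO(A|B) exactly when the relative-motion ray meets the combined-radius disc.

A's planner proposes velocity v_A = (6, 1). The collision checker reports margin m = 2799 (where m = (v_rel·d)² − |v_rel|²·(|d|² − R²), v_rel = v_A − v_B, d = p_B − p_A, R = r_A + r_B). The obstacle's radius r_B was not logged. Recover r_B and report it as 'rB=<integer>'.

m = 2799
d = (-11, 4);  v_rel = (6, -3),  |v_rel|² = 45
v_rel×d = (6)·(4) − (-3)·(-11) = -9
since m = R²·45 − (-9)²:  R² = (81 + 2799) / 45 = 64
R = √64 = 8  ⇒  r_B = 8 − 2 = 6

rB=6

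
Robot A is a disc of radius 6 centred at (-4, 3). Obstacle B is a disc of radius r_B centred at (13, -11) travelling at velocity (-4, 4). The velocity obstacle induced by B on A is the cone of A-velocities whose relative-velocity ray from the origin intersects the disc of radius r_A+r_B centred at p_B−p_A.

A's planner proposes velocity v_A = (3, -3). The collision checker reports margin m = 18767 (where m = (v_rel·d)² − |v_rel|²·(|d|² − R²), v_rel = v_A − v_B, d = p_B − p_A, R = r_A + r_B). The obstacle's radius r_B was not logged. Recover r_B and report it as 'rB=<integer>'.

m = 18767
d = (17, -14);  v_rel = (7, -7),  |v_rel|² = 98
v_rel×d = (7)·(-14) − (-7)·(17) = 21
since m = R²·98 − 21²:  R² = (441 + 18767) / 98 = 196
R = √196 = 14  ⇒  r_B = 14 − 6 = 8

rB=8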